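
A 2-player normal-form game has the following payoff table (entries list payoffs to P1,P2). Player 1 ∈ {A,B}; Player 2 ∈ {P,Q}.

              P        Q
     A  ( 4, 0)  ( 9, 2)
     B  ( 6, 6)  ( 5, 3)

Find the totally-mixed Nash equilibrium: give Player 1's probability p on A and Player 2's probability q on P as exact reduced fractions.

P1 indiff ⇒ q·4+(1-q)·9 = q·6+(1-q)·5 ⇒ q(-2) = (1-q)(-4) ⇒ q = 2/3
P2 indiff ⇒ p·0+(1-p)·6 = p·2+(1-p)·3 ⇒ p(-2) = (1-p)(-3) ⇒ p = 3/5

p=3/5, q=2/3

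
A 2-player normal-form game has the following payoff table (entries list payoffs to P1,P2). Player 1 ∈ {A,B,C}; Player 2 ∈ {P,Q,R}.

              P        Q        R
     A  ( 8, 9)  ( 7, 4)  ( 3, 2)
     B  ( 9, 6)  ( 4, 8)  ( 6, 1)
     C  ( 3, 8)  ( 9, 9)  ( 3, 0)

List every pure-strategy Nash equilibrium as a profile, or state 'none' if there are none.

(A,P): not NE [P1→B gives 9>8]
(A,Q): not NE [P1→C gives 9>7; P2→P gives 9>4]
(A,R): not NE [P1→B gives 6>3; P2→P gives 9>2]
(B,P): not NE [P2→Q gives 8>6]
(B,Q): not NE [P1→C gives 9>4]
(B,R): not NE [P2→Q gives 8>1]
(C,P): not NE [P1→B gives 9>3; P2→Q gives 9>8]
(C,Q): NE
(C,R): not NE [P1→B gives 6>3; P2→Q gives 9>0]

NE set: (C,Q)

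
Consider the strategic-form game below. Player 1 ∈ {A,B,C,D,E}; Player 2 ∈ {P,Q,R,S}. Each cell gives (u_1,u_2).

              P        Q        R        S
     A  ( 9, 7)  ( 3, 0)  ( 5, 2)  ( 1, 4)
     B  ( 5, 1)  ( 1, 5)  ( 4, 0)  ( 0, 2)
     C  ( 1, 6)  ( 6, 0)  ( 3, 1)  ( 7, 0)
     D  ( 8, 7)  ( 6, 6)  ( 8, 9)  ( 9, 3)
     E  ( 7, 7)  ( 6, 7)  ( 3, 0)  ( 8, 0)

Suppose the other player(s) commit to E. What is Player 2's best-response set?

u_2(P vs E) = 7
u_2(Q vs E) = 7
u_2(R vs E) = 0
u_2(S vs E) = 0
max payoff 7 at {P,Q}

argmax u_2 = {P,Q}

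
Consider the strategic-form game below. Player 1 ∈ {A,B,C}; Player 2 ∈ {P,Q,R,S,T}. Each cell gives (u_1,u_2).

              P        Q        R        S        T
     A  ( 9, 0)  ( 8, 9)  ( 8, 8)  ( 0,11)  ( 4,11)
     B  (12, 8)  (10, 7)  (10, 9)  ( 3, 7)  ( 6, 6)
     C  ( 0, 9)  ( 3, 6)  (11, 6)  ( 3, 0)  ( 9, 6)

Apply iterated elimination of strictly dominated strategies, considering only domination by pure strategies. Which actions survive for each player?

P1 drop A (B beats it: P:12>9 Q:10>8 R:10>8 S:3>0 T:6>4)
P2 drop Q (P beats it: B:8>7 C:9>6)
P2 drop S (P beats it: B:8>7 C:9>0)
P2 drop T (P beats it: B:8>6 C:9>6)
P1→{B,C} P2→{P,R}

IESDS → P1:{B,C} P2:{P,R}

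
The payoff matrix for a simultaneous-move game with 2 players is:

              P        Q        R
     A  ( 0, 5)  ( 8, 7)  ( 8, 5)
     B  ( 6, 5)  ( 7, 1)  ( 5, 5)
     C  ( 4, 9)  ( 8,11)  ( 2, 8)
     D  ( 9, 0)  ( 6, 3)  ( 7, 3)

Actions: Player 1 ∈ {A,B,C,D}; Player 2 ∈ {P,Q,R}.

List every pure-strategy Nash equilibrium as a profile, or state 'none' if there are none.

Nash profiles: (A,Q), (C,Q)

(A,P): not NE [P1→D gives 9>0; P2→Q gives 7>5]
(A,Q): NE
(A,R): not NE [P2→Q gives 7>5]
(B,P): not NE [P1→D gives 9>6]
(B,Q): not NE [P1→C gives 8>7; P2→R gives 5>1]
(B,R): not NE [P1→A gives 8>5]
(C,P): not NE [P1→D gives 9>4; P2→Q gives 11>9]
(C,Q): NE
(C,R): not NE [P1→A gives 8>2; P2→Q gives 11>8]
(D,P): not NE [P2→R gives 3>0]
(D,Q): not NE [P1→C gives 8>6]
(D,R): not NE [P1→A gives 8>7]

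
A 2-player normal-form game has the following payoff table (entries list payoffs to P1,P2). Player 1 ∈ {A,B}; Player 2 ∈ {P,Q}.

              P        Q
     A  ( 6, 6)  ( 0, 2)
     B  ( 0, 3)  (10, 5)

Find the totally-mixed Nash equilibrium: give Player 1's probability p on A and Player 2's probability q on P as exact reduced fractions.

P1 indiff ⇒ q·6+(1-q)·0 = q·0+(1-q)·10 ⇒ q(6) = (1-q)(10) ⇒ q = 5/8
P2 indiff ⇒ p·6+(1-p)·3 = p·2+(1-p)·5 ⇒ p(4) = (1-p)(2) ⇒ p = 1/3

(p,q) = (1/3, 5/8)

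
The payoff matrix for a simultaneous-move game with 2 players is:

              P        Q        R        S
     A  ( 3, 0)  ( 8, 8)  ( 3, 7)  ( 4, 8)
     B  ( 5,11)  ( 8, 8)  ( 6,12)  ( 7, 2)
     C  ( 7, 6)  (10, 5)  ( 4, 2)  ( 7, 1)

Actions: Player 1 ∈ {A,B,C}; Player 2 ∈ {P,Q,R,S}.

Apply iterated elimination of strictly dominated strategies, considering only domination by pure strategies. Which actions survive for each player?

Survivors P1:{B,C} P2:{P,R}

P1 drop A (C beats it: P:7>3 Q:10>8 R:4>3 S:7>4)
P2 drop Q (P beats it: B:11>8 C:6>5)
P2 drop S (P beats it: B:11>2 C:6>1)
P1→{B,C} P2→{P,R}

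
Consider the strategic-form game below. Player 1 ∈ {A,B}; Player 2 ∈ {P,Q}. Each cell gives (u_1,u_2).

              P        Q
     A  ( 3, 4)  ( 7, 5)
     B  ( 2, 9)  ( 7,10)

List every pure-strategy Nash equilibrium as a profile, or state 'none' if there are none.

NE set: (A,Q), (B,Q)

(A,P): not NE [P2→Q gives 5>4]
(A,Q): NE
(B,P): not NE [P1→A gives 3>2; P2→Q gives 10>9]
(B,Q): NE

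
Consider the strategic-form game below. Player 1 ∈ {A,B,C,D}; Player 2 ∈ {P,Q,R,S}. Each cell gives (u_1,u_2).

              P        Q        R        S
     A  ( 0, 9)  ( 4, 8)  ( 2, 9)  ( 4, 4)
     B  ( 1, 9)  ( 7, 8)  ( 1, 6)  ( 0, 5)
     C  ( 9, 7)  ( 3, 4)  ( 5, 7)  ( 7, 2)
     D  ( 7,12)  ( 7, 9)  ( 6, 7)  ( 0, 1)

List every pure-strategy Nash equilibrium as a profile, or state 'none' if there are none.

(A,P): not NE [P1→C gives 9>0]
(A,Q): not NE [P1→D gives 7>4; P2→R gives 9>8]
(A,R): not NE [P1→D gives 6>2]
(A,S): not NE [P1→C gives 7>4; P2→R gives 9>4]
(B,P): not NE [P1→C gives 9>1]
(B,Q): not NE [P2→P gives 9>8]
(B,R): not NE [P1→D gives 6>1; P2→P gives 9>6]
(B,S): not NE [P1→C gives 7>0; P2→P gives 9>5]
(C,P): NE
(C,Q): not NE [P1→D gives 7>3; P2→R gives 7>4]
(C,R): not NE [P1→D gives 6>5]
(C,S): not NE [P2→R gives 7>2]
(D,P): not NE [P1→C gives 9>7]
(D,Q): not NE [P2→P gives 12>9]
(D,R): not NE [P2→P gives 12>7]
(D,S): not NE [P1→C gives 7>0; P2→P gives 12>1]

PSNE = {(C,P)}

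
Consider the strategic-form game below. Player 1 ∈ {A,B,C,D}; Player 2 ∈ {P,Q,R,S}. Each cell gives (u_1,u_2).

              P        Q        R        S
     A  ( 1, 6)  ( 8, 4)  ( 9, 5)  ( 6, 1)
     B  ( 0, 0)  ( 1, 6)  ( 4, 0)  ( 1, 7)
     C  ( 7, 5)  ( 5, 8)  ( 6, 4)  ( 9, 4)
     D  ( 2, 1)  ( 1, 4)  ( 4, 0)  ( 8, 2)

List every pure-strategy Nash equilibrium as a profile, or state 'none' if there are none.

PSNE: ∅

(A,P): not NE [P1→C gives 7>1]
(A,Q): not NE [P2→P gives 6>4]
(A,R): not NE [P2→P gives 6>5]
(A,S): not NE [P1→C gives 9>6; P2→P gives 6>1]
(B,P): not NE [P1→C gives 7>0; P2→S gives 7>0]
(B,Q): not NE [P1→A gives 8>1; P2→S gives 7>6]
(B,R): not NE [P1→A gives 9>4; P2→S gives 7>0]
(B,S): not NE [P1→C gives 9>1]
(C,P): not NE [P2→Q gives 8>5]
(C,Q): not NE [P1→A gives 8>5]
(C,R): not NE [P1→A gives 9>6; P2→Q gives 8>4]
(C,S): not NE [P2→Q gives 8>4]
(D,P): not NE [P1→C gives 7>2; P2→Q gives 4>1]
(D,Q): not NE [P1→A gives 8>1]
(D,R): not NE [P1→A gives 9>4; P2→Q gives 4>0]
(D,S): not NE [P1→C gives 9>8; P2→Q gives 4>2]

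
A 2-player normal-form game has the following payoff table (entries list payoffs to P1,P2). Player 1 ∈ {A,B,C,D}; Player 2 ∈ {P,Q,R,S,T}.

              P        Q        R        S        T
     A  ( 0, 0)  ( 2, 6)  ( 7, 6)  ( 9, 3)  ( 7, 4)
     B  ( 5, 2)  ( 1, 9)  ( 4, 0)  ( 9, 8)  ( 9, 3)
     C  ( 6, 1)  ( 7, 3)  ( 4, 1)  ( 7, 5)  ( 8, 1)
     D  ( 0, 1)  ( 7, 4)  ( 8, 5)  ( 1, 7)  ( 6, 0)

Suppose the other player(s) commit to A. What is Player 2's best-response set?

BR_2 = {Q,R}

u_2(P vs A) = 0
u_2(Q vs A) = 6
u_2(R vs A) = 6
u_2(S vs A) = 3
u_2(T vs A) = 4
max payoff 6 at {Q,R}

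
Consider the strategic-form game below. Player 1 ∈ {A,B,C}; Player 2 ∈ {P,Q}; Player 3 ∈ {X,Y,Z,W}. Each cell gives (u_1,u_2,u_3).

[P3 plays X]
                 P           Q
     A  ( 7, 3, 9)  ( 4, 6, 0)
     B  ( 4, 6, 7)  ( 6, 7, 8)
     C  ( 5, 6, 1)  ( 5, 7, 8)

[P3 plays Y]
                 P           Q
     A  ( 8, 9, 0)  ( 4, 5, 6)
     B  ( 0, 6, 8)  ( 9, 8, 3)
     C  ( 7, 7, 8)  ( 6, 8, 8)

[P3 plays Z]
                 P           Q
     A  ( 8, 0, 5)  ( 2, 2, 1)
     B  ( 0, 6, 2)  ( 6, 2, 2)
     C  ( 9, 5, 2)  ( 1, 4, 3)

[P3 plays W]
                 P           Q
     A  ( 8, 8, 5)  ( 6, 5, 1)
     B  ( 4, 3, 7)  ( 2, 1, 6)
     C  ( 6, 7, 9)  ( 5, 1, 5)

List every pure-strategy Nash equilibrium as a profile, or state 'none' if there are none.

(A,P,X): not NE [P2→Q gives 6>3]
(A,P,Y): not NE [P3→X gives 9>0]
(A,P,Z): not NE [P1→C gives 9>8; P2→Q gives 2>0; P3→X gives 9>5]
(A,P,W): not NE [P3→X gives 9>5]
(A,Q,X): not NE [P1→B gives 6>4; P3→Y gives 6>0]
(A,Q,Y): not NE [P1→B gives 9>4; P2→P gives 9>5]
(A,Q,Z): not NE [P1→B gives 6>2; P3→Y gives 6>1]
(A,Q,W): not NE [P2→P gives 8>5; P3→Y gives 6>1]
(B,P,X): not NE [P1→A gives 7>4; P2→Q gives 7>6; P3→Y gives 8>7]
(B,P,Y): not NE [P1→A gives 8>0; P2→Q gives 8>6]
(B,P,Z): not NE [P1→C gives 9>0; P3→Y gives 8>2]
(B,P,W): not NE [P1→A gives 8>4; P3→Y gives 8>7]
(B,Q,X): NE
(B,Q,Y): not NE [P3→X gives 8>3]
(B,Q,Z): not NE [P2→P gives 6>2; P3→X gives 8>2]
(B,Q,W): not NE [P1→A gives 6>2; P2→P gives 3>1; P3→X gives 8>6]
(C,P,X): not NE [P1→A gives 7>5; P2→Q gives 7>6; P3→W gives 9>1]
(C,P,Y): not NE [P1→A gives 8>7; P2→Q gives 8>7; P3→W gives 9>8]
(C,P,Z): not NE [P3→W gives 9>2]
(C,P,W): not NE [P1→A gives 8>6]
(C,Q,X): not NE [P1→B gives 6>5]
(C,Q,Y): not NE [P1→B gives 9>6]
(C,Q,Z): not NE [P1→B gives 6>1; P2→P gives 5>4; P3→Y gives 8>3]
(C,Q,W): not NE [P1→A gives 6>5; P2→P gives 7>1; P3→Y gives 8>5]

NE set: (B,Q,X)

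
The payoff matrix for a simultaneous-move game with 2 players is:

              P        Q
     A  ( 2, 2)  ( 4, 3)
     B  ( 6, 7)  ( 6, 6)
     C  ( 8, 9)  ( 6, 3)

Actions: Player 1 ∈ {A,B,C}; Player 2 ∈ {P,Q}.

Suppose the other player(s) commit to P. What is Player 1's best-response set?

argmax u_1 = {C}

u_1(A vs P) = 2
u_1(B vs P) = 6
u_1(C vs P) = 8
max payoff 8 at {C}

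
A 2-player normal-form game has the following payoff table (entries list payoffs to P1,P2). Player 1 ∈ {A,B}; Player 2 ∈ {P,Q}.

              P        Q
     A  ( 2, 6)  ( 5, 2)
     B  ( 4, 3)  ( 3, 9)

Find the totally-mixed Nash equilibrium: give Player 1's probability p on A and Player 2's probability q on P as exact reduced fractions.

P1 indiff ⇒ q·2+(1-q)·5 = q·4+(1-q)·3 ⇒ q(-2) = (1-q)(-2) ⇒ q = 1/2
P2 indiff ⇒ p·6+(1-p)·3 = p·2+(1-p)·9 ⇒ p(4) = (1-p)(6) ⇒ p = 3/5

(p,q) = (3/5, 1/2)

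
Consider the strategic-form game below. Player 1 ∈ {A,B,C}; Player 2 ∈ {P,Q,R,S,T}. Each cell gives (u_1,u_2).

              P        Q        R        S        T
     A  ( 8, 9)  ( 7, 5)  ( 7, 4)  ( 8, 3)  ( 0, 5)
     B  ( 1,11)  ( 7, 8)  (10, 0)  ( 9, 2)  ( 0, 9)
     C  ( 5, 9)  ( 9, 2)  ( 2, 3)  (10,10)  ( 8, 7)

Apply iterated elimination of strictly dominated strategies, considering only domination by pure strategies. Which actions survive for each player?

IESDS → P1:{A,C} P2:{P,S}

P2 drop Q (P beats it: A:9>5 B:11>8 C:9>2)
P2 drop R (P beats it: A:9>4 B:11>0 C:9>3)
P1 drop B (C beats it: P:5>1 S:10>9 T:8>0)
P2 drop T (P beats it: A:9>5 C:9>7)
P1→{A,C} P2→{P,S}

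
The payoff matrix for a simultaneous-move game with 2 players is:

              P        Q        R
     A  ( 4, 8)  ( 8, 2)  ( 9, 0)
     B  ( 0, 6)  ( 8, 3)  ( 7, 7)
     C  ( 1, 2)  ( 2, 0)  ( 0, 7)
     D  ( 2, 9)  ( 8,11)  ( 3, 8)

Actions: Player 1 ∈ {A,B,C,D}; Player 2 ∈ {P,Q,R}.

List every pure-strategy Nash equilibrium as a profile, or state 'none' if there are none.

NE set: (A,P), (D,Q)

(A,P): NE
(A,Q): not NE [P2→P gives 8>2]
(A,R): not NE [P2→P gives 8>0]
(B,P): not NE [P1→A gives 4>0; P2→R gives 7>6]
(B,Q): not NE [P2→R gives 7>3]
(B,R): not NE [P1→A gives 9>7]
(C,P): not NE [P1→A gives 4>1; P2→R gives 7>2]
(C,Q): not NE [P1→D gives 8>2; P2→R gives 7>0]
(C,R): not NE [P1→A gives 9>0]
(D,P): not NE [P1→A gives 4>2; P2→Q gives 11>9]
(D,Q): NE
(D,R): not NE [P1→A gives 9>3; P2→Q gives 11>8]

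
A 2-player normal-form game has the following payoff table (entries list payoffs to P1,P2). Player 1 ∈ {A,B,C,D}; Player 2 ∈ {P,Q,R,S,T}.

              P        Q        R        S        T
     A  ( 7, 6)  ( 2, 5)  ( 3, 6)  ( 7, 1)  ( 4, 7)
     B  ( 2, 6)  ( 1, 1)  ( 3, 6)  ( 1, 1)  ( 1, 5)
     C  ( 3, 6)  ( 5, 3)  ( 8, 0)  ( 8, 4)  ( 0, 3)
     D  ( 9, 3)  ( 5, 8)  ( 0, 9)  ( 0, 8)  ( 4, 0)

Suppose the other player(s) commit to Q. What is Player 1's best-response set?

u_1(A vs Q) = 2
u_1(B vs Q) = 1
u_1(C vs Q) = 5
u_1(D vs Q) = 5
max payoff 5 at {C,D}

BR_1 = {C,D}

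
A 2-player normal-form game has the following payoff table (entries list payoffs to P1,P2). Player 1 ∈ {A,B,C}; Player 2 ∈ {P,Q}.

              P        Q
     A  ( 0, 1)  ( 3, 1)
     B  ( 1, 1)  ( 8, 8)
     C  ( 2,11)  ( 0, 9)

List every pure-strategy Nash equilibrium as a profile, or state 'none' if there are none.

(A,P): not NE [P1→C gives 2>0]
(A,Q): not NE [P1→B gives 8>3]
(B,P): not NE [P1→C gives 2>1; P2→Q gives 8>1]
(B,Q): NE
(C,P): NE
(C,Q): not NE [P1→B gives 8>0; P2→P gives 11>9]

NE set: (B,Q), (C,P)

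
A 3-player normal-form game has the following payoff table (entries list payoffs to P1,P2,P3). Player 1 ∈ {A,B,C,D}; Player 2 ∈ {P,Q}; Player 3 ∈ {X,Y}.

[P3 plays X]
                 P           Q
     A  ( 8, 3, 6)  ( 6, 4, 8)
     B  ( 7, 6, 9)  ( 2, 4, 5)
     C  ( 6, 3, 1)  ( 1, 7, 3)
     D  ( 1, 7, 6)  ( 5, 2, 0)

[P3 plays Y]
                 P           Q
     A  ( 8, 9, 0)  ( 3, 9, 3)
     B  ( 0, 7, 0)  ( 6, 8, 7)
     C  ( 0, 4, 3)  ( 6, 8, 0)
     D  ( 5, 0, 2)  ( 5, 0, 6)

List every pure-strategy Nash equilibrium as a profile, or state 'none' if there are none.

(A,P,X): not NE [P2→Q gives 4>3]
(A,P,Y): not NE [P3→X gives 6>0]
(A,Q,X): NE
(A,Q,Y): not NE [P1→C gives 6>3; P3→X gives 8>3]
(B,P,X): not NE [P1→A gives 8>7]
(B,P,Y): not NE [P1→A gives 8>0; P2→Q gives 8>7; P3→X gives 9>0]
(B,Q,X): not NE [P1→A gives 6>2; P2→P gives 6>4; P3→Y gives 7>5]
(B,Q,Y): NE
(C,P,X): not NE [P1→A gives 8>6; P2→Q gives 7>3; P3→Y gives 3>1]
(C,P,Y): not NE [P1→A gives 8>0; P2→Q gives 8>4]
(C,Q,X): not NE [P1→A gives 6>1]
(C,Q,Y): not NE [P3→X gives 3>0]
(D,P,X): not NE [P1→A gives 8>1]
(D,P,Y): not NE [P1→A gives 8>5; P3→X gives 6>2]
(D,Q,X): not NE [P1→A gives 6>5; P2→P gives 7>2; P3→Y gives 6>0]
(D,Q,Y): not NE [P1→C gives 6>5]

NE set: (A,Q,X), (B,Q,Y)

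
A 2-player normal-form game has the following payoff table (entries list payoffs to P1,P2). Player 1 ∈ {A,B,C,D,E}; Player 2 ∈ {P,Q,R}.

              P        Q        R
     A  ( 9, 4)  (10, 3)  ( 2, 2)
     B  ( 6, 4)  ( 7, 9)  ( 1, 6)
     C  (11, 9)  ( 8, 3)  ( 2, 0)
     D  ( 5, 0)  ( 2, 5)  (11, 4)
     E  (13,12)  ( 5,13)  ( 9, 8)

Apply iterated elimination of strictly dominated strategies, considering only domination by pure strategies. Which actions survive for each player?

P1 drop B (A beats it: P:9>6 Q:10>7 R:2>1)
P2 drop R (Q beats it: A:3>2 C:3>0 D:5>4 E:13>8)
P1 drop D (A beats it: P:9>5 Q:10>2)
P1→{A,C,E} P2→{P,Q}

Remaining: P1:{A,C,E} P2:{P,Q}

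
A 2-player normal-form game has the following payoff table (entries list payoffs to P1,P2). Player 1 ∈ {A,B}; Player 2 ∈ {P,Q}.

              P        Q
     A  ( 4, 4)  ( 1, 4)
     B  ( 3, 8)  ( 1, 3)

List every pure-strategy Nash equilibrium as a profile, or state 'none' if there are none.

Nash profiles: (A,P), (A,Q)

(A,P): NE
(A,Q): NE
(B,P): not NE [P1→A gives 4>3]
(B,Q): not NE [P2→P gives 8>3]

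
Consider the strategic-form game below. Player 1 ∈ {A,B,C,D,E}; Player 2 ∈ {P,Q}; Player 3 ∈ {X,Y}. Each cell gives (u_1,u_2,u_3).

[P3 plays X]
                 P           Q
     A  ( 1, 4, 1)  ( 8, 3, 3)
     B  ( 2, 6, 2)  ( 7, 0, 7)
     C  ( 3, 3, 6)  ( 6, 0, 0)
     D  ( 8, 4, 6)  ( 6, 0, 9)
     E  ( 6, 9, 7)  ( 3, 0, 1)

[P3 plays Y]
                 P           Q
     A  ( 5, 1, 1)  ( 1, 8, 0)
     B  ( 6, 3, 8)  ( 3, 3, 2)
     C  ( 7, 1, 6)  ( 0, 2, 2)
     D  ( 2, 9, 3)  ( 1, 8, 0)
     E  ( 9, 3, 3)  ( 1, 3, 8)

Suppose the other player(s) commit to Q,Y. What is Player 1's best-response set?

u_1(A vs Q,Y) = 1
u_1(B vs Q,Y) = 3
u_1(C vs Q,Y) = 0
u_1(D vs Q,Y) = 1
u_1(E vs Q,Y) = 1
max payoff 3 at {B}

argmax u_1 = {B}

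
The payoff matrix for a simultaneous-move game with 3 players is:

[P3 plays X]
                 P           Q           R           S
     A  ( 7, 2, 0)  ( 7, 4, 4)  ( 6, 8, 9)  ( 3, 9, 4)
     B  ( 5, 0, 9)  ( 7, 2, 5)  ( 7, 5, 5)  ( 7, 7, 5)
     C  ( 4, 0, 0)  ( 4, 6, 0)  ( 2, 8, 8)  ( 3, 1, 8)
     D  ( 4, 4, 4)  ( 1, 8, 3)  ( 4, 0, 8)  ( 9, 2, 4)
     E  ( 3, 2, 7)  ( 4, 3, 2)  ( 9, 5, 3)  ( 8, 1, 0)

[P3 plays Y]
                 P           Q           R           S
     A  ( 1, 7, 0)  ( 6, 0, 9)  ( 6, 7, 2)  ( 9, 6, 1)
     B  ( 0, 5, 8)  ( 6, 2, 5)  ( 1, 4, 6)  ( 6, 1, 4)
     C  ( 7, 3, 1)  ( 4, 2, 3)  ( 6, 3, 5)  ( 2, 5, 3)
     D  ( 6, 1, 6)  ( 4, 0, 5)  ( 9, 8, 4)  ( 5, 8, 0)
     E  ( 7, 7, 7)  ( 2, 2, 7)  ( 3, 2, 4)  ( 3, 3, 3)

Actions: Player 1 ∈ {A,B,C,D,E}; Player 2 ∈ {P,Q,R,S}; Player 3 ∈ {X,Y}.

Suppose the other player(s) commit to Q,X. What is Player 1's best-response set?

u_1(A vs Q,X) = 7
u_1(B vs Q,X) = 7
u_1(C vs Q,X) = 4
u_1(D vs Q,X) = 1
u_1(E vs Q,X) = 4
max payoff 7 at {A,B}

argmax u_1 = {A,B}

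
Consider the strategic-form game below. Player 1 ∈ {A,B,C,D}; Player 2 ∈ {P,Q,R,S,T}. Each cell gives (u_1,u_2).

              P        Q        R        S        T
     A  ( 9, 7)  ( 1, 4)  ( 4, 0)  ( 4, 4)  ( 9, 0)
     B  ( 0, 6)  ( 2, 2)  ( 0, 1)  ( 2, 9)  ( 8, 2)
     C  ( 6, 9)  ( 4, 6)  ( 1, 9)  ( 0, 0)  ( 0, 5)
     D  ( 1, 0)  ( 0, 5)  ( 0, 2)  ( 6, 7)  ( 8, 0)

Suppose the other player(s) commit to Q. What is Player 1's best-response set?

P1 best: {C}

u_1(A vs Q) = 1
u_1(B vs Q) = 2
u_1(C vs Q) = 4
u_1(D vs Q) = 0
max payoff 4 at {C}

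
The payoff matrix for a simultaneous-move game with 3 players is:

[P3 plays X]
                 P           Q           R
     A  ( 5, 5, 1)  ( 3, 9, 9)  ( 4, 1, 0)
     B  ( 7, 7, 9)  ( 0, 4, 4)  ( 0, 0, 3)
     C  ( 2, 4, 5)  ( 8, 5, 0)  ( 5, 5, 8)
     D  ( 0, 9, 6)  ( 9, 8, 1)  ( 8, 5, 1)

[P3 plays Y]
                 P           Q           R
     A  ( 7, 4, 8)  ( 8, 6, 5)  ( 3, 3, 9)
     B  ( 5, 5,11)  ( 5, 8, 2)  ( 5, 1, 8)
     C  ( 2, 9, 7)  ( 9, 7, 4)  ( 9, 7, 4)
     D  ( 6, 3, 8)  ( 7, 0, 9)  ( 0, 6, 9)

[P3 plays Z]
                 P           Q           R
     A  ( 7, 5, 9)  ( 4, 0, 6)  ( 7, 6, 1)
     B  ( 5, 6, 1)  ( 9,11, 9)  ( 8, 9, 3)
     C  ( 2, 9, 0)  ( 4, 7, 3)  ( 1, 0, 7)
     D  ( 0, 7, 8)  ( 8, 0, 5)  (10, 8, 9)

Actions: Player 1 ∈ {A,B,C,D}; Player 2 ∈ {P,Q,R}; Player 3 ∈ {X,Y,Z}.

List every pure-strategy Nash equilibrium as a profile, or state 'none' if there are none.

(A,P,X): not NE [P1→B gives 7>5; P2→Q gives 9>5; P3→Z gives 9>1]
(A,P,Y): not NE [P2→Q gives 6>4; P3→Z gives 9>8]
(A,P,Z): not NE [P2→R gives 6>5]
(A,Q,X): not NE [P1→D gives 9>3]
(A,Q,Y): not NE [P1→C gives 9>8; P3→X gives 9>5]
(A,Q,Z): not NE [P1→B gives 9>4; P2→R gives 6>0; P3→X gives 9>6]
(A,R,X): not NE [P1→D gives 8>4; P2→Q gives 9>1; P3→Y gives 9>0]
(A,R,Y): not NE [P1→C gives 9>3; P2→Q gives 6>3]
(A,R,Z): not NE [P1→D gives 10>7; P3→Y gives 9>1]
(B,P,X): not NE [P3→Y gives 11>9]
(B,P,Y): not NE [P1→A gives 7>5; P2→Q gives 8>5]
(B,P,Z): not NE [P1→A gives 7>5; P2→Q gives 11>6; P3→Y gives 11>1]
(B,Q,X): not NE [P1→D gives 9>0; P2→P gives 7>4; P3→Z gives 9>4]
(B,Q,Y): not NE [P1→C gives 9>5; P3→Z gives 9>2]
(B,Q,Z): NE
(B,R,X): not NE [P1→D gives 8>0; P2→P gives 7>0; P3→Y gives 8>3]
(B,R,Y): not NE [P1→C gives 9>5; P2→Q gives 8>1]
(B,R,Z): not NE [P1→D gives 10>8; P2→Q gives 11>9; P3→Y gives 8>3]
(C,P,X): not NE [P1→B gives 7>2; P2→R gives 5>4; P3→Y gives 7>5]
(C,P,Y): not NE [P1→A gives 7>2]
(C,P,Z): not NE [P1→A gives 7>2; P3→Y gives 7>0]
(C,Q,X): not NE [P1→D gives 9>8; P3→Y gives 4>0]
(C,Q,Y): not NE [P2→P gives 9>7]
(C,Q,Z): not NE [P1→B gives 9>4; P2→P gives 9>7; P3→Y gives 4>3]
(C,R,X): not NE [P1→D gives 8>5]
(C,R,Y): not NE [P2→P gives 9>7; P3→X gives 8>4]
(C,R,Z): not NE [P1→D gives 10>1; P2→P gives 9>0; P3→X gives 8>7]
(D,P,X): not NE [P1→B gives 7>0; P3→Z gives 8>6]
(D,P,Y): not NE [P1→A gives 7>6; P2→R gives 6>3]
(D,P,Z): not NE [P1→A gives 7>0; P2→R gives 8>7]
(D,Q,X): not NE [P2→P gives 9>8; P3→Y gives 9>1]
(D,Q,Y): not NE [P1→C gives 9>7; P2→R gives 6>0]
(D,Q,Z): not NE [P1→B gives 9>8; P2→R gives 8>0; P3→Y gives 9>5]
(D,R,X): not NE [P2→P gives 9>5; P3→Z gives 9>1]
(D,R,Y): not NE [P1→C gives 9>0]
(D,R,Z): NE

PSNE = {(B,Q,Z), (D,R,Z)}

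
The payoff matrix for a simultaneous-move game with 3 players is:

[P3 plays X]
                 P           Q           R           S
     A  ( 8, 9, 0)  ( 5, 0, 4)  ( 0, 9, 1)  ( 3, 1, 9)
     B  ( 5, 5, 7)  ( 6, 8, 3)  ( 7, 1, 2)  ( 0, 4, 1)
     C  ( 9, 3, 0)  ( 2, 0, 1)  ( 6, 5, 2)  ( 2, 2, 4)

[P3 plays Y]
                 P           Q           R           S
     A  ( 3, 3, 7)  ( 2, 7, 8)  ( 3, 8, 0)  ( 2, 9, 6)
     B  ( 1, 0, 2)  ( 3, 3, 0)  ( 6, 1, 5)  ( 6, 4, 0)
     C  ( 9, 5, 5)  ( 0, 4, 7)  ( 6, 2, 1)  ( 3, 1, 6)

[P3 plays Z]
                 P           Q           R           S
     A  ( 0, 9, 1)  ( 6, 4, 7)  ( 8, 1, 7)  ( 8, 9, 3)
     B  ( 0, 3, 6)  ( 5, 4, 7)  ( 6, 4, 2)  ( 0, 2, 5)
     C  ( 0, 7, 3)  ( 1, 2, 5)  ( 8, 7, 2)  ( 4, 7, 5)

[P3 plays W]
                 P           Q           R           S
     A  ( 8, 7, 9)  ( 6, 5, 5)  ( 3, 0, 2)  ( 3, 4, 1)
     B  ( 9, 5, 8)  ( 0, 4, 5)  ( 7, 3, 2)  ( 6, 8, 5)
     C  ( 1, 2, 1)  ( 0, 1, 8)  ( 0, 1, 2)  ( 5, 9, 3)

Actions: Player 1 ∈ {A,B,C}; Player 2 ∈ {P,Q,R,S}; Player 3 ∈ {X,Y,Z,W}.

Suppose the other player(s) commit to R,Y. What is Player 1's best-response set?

argmax u_1 = {B,C}

u_1(A vs R,Y) = 3
u_1(B vs R,Y) = 6
u_1(C vs R,Y) = 6
max payoff 6 at {B,C}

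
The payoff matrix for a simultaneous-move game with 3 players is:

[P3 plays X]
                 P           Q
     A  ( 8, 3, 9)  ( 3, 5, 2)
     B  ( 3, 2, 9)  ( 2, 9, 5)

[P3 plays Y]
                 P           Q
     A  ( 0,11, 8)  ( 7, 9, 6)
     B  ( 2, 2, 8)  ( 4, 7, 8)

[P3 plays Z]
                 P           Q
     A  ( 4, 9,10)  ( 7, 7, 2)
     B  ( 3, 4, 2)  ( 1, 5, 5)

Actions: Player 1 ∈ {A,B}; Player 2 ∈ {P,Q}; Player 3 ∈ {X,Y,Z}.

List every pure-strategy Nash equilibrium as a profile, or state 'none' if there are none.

Nash profiles: (A,P,Z)

(A,P,X): not NE [P2→Q gives 5>3; P3→Z gives 10>9]
(A,P,Y): not NE [P1→B gives 2>0; P3→Z gives 10>8]
(A,P,Z): NE
(A,Q,X): not NE [P3→Y gives 6>2]
(A,Q,Y): not NE [P2→P gives 11>9]
(A,Q,Z): not NE [P2→P gives 9>7; P3→Y gives 6>2]
(B,P,X): not NE [P1→A gives 8>3; P2→Q gives 9>2]
(B,P,Y): not NE [P2→Q gives 7>2; P3→X gives 9>8]
(B,P,Z): not NE [P1→A gives 4>3; P2→Q gives 5>4; P3→X gives 9>2]
(B,Q,X): not NE [P1→A gives 3>2; P3→Y gives 8>5]
(B,Q,Y): not NE [P1→A gives 7>4]
(B,Q,Z): not NE [P1→A gives 7>1; P3→Y gives 8>5]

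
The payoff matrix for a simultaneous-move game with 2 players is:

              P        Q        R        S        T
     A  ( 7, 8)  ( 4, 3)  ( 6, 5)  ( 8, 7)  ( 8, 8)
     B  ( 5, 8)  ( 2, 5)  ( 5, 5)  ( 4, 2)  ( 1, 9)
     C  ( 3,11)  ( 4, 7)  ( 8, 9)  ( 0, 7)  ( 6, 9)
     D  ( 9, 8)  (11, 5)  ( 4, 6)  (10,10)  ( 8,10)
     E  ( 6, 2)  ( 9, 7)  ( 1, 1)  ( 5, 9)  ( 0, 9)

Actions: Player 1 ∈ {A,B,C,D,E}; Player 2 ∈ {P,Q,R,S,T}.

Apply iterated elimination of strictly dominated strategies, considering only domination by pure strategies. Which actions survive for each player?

P1 drop B (A beats it: P:7>5 Q:4>2 R:6>5 S:8>4 T:8>1)
P1 drop E (D beats it: P:9>6 Q:11>9 R:4>1 S:10>5 T:8>0)
P2 drop Q (P beats it: A:8>3 C:11>7 D:8>5)
P2 drop R (P beats it: A:8>5 C:11>9 D:8>6)
P1 drop C (A beats it: P:7>3 S:8>0 T:8>6)
P1→{A,D} P2→{P,S,T}

IESDS → P1:{A,D} P2:{P,S,T}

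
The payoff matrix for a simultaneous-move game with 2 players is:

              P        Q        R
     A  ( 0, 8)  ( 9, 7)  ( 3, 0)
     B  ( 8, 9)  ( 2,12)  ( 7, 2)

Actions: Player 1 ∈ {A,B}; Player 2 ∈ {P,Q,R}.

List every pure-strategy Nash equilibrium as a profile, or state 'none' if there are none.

(A,P): not NE [P1→B gives 8>0]
(A,Q): not NE [P2→P gives 8>7]
(A,R): not NE [P1→B gives 7>3; P2→P gives 8>0]
(B,P): not NE [P2→Q gives 12>9]
(B,Q): not NE [P1→A gives 9>2]
(B,R): not NE [P2→Q gives 12>2]

No pure NE.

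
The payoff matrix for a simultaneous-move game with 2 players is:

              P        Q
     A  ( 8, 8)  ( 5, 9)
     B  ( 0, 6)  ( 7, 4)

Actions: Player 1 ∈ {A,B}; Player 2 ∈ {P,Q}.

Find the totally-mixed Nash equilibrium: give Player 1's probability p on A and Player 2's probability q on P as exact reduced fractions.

p=2/3, q=1/5

P1 indiff ⇒ q·8+(1-q)·5 = q·0+(1-q)·7 ⇒ q(8) = (1-q)(2) ⇒ q = 1/5
P2 indiff ⇒ p·8+(1-p)·6 = p·9+(1-p)·4 ⇒ p(-1) = (1-p)(-2) ⇒ p = 2/3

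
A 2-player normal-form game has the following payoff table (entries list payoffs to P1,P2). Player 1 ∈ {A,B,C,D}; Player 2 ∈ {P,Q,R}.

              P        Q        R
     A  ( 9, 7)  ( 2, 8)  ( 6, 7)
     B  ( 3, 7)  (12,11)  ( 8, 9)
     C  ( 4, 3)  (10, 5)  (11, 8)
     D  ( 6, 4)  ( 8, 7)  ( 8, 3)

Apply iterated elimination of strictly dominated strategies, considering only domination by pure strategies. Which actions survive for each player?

IESDS → P1:{B,C} P2:{Q,R}

P2 drop P (Q beats it: A:8>7 B:11>7 C:5>3 D:7>4)
P1 drop A (B beats it: Q:12>2 R:8>6)
P1 drop D (C beats it: Q:10>8 R:11>8)
P1→{B,C} P2→{Q,R}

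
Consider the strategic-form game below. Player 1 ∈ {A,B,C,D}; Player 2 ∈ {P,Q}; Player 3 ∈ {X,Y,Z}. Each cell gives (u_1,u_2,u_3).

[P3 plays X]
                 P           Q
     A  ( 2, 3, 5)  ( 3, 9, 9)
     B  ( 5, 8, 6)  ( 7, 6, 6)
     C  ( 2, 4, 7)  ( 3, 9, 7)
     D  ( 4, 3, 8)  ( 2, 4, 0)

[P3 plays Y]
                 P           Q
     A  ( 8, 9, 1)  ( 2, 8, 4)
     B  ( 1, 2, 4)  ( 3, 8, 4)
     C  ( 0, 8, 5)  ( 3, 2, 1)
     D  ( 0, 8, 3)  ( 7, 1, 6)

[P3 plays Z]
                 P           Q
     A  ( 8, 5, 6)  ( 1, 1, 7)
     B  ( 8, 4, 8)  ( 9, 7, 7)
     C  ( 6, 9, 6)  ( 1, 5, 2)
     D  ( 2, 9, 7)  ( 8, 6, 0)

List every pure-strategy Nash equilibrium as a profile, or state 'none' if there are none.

(A,P,X): not NE [P1→B gives 5>2; P2→Q gives 9>3; P3→Z gives 6>5]
(A,P,Y): not NE [P3→Z gives 6>1]
(A,P,Z): NE
(A,Q,X): not NE [P1→B gives 7>3]
(A,Q,Y): not NE [P1→D gives 7>2; P2→P gives 9>8; P3→X gives 9>4]
(A,Q,Z): not NE [P1→B gives 9>1; P2→P gives 5>1; P3→X gives 9>7]
(B,P,X): not NE [P3→Z gives 8>6]
(B,P,Y): not NE [P1→A gives 8>1; P2→Q gives 8>2; P3→Z gives 8>4]
(B,P,Z): not NE [P2→Q gives 7>4]
(B,Q,X): not NE [P2→P gives 8>6; P3→Z gives 7>6]
(B,Q,Y): not NE [P1→D gives 7>3; P3→Z gives 7>4]
(B,Q,Z): NE
(C,P,X): not NE [P1→B gives 5>2; P2→Q gives 9>4]
(C,P,Y): not NE [P1→A gives 8>0; P3→X gives 7>5]
(C,P,Z): not NE [P1→B gives 8>6; P3→X gives 7>6]
(C,Q,X): not NE [P1→B gives 7>3]
(C,Q,Y): not NE [P1→D gives 7>3; P2→P gives 8>2; P3→X gives 7>1]
(C,Q,Z): not NE [P1→B gives 9>1; P2→P gives 9>5; P3→X gives 7>2]
(D,P,X): not NE [P1→B gives 5>4; P2→Q gives 4>3]
(D,P,Y): not NE [P1→A gives 8>0; P3→X gives 8>3]
(D,P,Z): not NE [P1→B gives 8>2; P3→X gives 8>7]
(D,Q,X): not NE [P1→B gives 7>2; P3→Y gives 6>0]
(D,Q,Y): not NE [P2→P gives 8>1]
(D,Q,Z): not NE [P1→B gives 9>8; P2→P gives 9>6; P3→Y gives 6>0]

Nash profiles: (A,P,Z), (B,Q,Z)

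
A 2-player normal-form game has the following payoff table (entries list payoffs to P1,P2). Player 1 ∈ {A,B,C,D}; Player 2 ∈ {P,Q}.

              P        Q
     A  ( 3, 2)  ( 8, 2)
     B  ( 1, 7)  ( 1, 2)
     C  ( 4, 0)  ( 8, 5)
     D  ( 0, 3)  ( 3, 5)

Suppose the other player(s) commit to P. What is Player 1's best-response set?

BR_1 = {C}

u_1(A vs P) = 3
u_1(B vs P) = 1
u_1(C vs P) = 4
u_1(D vs P) = 0
max payoff 4 at {C}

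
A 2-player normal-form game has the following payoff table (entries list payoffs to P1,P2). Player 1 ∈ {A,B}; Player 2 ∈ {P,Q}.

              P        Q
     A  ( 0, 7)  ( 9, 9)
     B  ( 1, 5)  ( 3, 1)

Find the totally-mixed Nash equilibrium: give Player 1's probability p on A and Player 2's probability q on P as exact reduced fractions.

(p,q) = (2/3, 6/7)

P1 indiff ⇒ q·0+(1-q)·9 = q·1+(1-q)·3 ⇒ q(-1) = (1-q)(-6) ⇒ q = 6/7
P2 indiff ⇒ p·7+(1-p)·5 = p·9+(1-p)·1 ⇒ p(-2) = (1-p)(-4) ⇒ p = 2/3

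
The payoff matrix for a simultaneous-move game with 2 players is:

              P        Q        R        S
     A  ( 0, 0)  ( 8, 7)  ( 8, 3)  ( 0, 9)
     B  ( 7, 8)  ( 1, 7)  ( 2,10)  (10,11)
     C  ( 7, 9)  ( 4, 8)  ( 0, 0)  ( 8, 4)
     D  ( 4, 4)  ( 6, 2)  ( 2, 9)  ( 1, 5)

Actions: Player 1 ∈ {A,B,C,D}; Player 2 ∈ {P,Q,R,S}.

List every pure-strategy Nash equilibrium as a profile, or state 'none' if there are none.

(A,P): not NE [P1→C gives 7>0; P2→S gives 9>0]
(A,Q): not NE [P2→S gives 9>7]
(A,R): not NE [P2→S gives 9>3]
(A,S): not NE [P1→B gives 10>0]
(B,P): not NE [P2→S gives 11>8]
(B,Q): not NE [P1→A gives 8>1; P2→S gives 11>7]
(B,R): not NE [P1→A gives 8>2; P2→S gives 11>10]
(B,S): NE
(C,P): NE
(C,Q): not NE [P1→A gives 8>4; P2→P gives 9>8]
(C,R): not NE [P1→A gives 8>0; P2→P gives 9>0]
(C,S): not NE [P1→B gives 10>8; P2→P gives 9>4]
(D,P): not NE [P1→C gives 7>4; P2→R gives 9>4]
(D,Q): not NE [P1→A gives 8>6; P2→R gives 9>2]
(D,R): not NE [P1→A gives 8>2]
(D,S): not NE [P1→B gives 10>1; P2→R gives 9>5]

Nash profiles: (B,S), (C,P)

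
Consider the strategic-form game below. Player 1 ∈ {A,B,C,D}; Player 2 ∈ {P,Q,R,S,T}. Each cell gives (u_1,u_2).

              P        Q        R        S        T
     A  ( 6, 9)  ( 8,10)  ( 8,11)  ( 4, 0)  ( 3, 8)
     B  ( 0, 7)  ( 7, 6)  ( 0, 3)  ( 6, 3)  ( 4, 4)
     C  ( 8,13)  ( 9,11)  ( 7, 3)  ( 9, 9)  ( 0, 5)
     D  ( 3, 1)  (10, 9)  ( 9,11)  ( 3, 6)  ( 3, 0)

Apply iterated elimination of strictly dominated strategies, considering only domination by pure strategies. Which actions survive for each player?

P2 drop S (Q beats it: A:10>0 B:6>3 C:11>9 D:9>6)
P2 drop T (P beats it: A:9>8 B:7>4 C:13>5 D:1>0)
P1 drop B (A beats it: P:6>0 Q:8>7 R:8>0)
P1→{A,C,D} P2→{P,Q,R}

Survivors P1:{A,C,D} P2:{P,Q,R}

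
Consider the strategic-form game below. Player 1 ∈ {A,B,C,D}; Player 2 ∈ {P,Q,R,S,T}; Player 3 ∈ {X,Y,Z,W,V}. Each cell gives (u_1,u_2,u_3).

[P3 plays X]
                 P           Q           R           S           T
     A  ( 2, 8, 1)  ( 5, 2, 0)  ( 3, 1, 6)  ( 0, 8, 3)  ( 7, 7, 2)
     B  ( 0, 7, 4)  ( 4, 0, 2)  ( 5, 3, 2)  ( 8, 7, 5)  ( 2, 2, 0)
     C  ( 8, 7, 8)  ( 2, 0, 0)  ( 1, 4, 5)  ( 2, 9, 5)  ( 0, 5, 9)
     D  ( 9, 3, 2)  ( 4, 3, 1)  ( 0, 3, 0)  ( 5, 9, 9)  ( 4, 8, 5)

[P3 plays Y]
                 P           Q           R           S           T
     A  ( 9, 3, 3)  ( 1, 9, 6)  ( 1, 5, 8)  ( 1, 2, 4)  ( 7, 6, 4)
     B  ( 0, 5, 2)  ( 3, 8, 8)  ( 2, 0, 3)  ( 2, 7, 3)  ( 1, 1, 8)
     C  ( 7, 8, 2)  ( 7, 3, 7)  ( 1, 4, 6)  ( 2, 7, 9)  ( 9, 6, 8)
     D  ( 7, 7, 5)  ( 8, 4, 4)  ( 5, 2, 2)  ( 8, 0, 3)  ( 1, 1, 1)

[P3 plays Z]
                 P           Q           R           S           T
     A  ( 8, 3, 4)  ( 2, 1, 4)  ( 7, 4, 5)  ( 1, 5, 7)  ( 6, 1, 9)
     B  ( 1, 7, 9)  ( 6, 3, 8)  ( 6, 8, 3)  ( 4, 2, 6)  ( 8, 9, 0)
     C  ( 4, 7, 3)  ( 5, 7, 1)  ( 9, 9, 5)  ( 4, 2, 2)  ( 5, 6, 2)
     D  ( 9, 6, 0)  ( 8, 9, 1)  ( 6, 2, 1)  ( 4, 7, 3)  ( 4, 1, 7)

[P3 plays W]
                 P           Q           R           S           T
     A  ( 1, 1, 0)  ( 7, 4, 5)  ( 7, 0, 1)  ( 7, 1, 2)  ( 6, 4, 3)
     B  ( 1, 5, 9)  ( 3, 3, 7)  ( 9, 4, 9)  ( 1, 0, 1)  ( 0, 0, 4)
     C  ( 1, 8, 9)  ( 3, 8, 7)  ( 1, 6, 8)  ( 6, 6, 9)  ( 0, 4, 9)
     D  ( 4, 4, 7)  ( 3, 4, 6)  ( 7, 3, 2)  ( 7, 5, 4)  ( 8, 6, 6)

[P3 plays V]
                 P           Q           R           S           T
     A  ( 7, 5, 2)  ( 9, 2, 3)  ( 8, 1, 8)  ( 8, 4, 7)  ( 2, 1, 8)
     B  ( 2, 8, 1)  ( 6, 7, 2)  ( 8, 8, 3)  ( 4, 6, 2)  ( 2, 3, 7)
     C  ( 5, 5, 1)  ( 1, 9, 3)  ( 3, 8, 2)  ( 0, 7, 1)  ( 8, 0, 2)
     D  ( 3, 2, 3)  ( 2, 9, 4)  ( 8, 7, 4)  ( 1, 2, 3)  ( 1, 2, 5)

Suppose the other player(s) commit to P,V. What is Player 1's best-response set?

argmax u_1 = {A}

u_1(A vs P,V) = 7
u_1(B vs P,V) = 2
u_1(C vs P,V) = 5
u_1(D vs P,V) = 3
max payoff 7 at {A}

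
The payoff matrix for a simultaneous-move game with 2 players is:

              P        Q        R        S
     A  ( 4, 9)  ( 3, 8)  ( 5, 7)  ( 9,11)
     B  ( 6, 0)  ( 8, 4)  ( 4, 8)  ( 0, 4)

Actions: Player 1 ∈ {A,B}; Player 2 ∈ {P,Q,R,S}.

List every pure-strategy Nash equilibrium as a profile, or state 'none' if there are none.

Nash profiles: (A,S)

(A,P): not NE [P1→B gives 6>4; P2→S gives 11>9]
(A,Q): not NE [P1→B gives 8>3; P2→S gives 11>8]
(A,R): not NE [P2→S gives 11>7]
(A,S): NE
(B,P): not NE [P2→R gives 8>0]
(B,Q): not NE [P2→R gives 8>4]
(B,R): not NE [P1→A gives 5>4]
(B,S): not NE [P1→A gives 9>0; P2→R gives 8>4]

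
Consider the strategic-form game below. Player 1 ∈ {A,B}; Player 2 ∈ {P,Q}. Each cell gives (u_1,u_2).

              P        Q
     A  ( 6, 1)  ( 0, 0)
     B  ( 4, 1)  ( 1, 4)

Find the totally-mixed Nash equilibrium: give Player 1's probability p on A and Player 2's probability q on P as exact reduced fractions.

P1 indiff ⇒ q·6+(1-q)·0 = q·4+(1-q)·1 ⇒ q(2) = (1-q)(1) ⇒ q = 1/3
P2 indiff ⇒ p·1+(1-p)·1 = p·0+(1-p)·4 ⇒ p(1) = (1-p)(3) ⇒ p = 3/4

P1 mixes 3/4 on A; P2 mixes 1/3 on P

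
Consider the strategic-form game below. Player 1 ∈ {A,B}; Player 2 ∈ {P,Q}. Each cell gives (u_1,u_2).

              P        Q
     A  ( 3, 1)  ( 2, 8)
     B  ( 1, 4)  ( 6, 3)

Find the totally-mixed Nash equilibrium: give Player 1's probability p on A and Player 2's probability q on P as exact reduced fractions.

P1 indiff ⇒ q·3+(1-q)·2 = q·1+(1-q)·6 ⇒ q(2) = (1-q)(4) ⇒ q = 2/3
P2 indiff ⇒ p·1+(1-p)·4 = p·8+(1-p)·3 ⇒ p(-7) = (1-p)(-1) ⇒ p = 1/8

p=1/8, q=2/3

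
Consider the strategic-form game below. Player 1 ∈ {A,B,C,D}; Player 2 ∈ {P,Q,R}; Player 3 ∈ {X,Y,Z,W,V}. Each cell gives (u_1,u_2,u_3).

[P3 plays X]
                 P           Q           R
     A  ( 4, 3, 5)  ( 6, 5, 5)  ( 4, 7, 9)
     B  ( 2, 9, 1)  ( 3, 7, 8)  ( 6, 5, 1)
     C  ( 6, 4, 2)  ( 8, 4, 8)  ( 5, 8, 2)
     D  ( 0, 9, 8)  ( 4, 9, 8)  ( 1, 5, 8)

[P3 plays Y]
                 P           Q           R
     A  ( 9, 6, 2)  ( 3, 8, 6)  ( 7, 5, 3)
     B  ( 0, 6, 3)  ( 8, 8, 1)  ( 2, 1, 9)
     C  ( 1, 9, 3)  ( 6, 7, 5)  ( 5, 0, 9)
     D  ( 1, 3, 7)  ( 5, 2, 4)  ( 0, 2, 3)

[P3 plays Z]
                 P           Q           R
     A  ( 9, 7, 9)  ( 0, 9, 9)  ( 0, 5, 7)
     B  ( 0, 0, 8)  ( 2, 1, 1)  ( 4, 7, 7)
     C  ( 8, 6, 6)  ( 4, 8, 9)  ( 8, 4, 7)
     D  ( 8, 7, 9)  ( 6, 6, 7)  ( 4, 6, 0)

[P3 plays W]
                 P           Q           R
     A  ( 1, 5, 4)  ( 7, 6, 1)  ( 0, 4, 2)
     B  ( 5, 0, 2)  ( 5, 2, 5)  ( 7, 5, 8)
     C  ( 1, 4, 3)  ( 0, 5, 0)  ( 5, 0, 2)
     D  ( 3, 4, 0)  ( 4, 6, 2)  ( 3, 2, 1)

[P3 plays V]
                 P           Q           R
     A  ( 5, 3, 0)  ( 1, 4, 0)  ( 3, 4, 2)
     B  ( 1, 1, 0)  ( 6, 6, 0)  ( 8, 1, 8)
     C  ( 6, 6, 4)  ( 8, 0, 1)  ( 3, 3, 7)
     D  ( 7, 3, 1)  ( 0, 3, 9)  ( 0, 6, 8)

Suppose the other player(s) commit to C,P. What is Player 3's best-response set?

P3 best: {Z}

u_3(X vs C,P) = 2
u_3(Y vs C,P) = 3
u_3(Z vs C,P) = 6
u_3(W vs C,P) = 3
u_3(V vs C,P) = 4
max payoff 6 at {Z}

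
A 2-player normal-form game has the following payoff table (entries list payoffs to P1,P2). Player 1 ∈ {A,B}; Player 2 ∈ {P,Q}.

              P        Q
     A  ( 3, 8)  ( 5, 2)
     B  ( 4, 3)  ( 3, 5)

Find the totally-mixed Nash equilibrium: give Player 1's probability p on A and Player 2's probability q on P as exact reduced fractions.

(p,q) = (1/4, 2/3)

P1 indiff ⇒ q·3+(1-q)·5 = q·4+(1-q)·3 ⇒ q(-1) = (1-q)(-2) ⇒ q = 2/3
P2 indiff ⇒ p·8+(1-p)·3 = p·2+(1-p)·5 ⇒ p(6) = (1-p)(2) ⇒ p = 1/4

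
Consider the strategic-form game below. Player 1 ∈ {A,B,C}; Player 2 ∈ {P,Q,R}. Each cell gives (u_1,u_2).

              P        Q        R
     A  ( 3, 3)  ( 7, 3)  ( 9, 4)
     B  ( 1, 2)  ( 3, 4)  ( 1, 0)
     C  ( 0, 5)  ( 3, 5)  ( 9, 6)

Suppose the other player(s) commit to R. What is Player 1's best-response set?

BR_1 = {A,C}

u_1(A vs R) = 9
u_1(B vs R) = 1
u_1(C vs R) = 9
max payoff 9 at {A,C}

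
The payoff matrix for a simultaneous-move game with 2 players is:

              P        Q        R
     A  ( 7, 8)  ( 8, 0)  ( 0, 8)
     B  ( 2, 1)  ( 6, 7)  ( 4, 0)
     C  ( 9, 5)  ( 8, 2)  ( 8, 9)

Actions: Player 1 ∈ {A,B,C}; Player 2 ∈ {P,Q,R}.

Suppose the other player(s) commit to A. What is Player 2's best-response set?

u_2(P vs A) = 8
u_2(Q vs A) = 0
u_2(R vs A) = 8
max payoff 8 at {P,R}

argmax u_2 = {P,R}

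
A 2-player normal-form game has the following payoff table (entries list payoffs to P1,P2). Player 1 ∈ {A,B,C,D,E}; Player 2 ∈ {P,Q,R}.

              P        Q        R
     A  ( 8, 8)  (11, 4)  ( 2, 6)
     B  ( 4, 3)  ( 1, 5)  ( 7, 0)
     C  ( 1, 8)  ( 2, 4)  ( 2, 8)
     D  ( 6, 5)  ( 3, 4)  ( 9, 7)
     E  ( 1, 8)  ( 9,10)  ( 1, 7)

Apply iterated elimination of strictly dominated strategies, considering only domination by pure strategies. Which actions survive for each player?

Survivors P1:{A,D} P2:{P,R}

P1 drop B (D beats it: P:6>4 Q:3>1 R:9>7)
P1 drop C (D beats it: P:6>1 Q:3>2 R:9>2)
P1 drop E (A beats it: P:8>1 Q:11>9 R:2>1)
P2 drop Q (P beats it: A:8>4 D:5>4)
P1→{A,D} P2→{P,R}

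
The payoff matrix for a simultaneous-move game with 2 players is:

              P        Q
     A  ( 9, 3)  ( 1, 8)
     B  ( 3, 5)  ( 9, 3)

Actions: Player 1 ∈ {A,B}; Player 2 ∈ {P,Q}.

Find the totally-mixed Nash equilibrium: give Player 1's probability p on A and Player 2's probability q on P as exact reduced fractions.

p=2/7, q=4/7

P1 indiff ⇒ q·9+(1-q)·1 = q·3+(1-q)·9 ⇒ q(6) = (1-q)(8) ⇒ q = 4/7
P2 indiff ⇒ p·3+(1-p)·5 = p·8+(1-p)·3 ⇒ p(-5) = (1-p)(-2) ⇒ p = 2/7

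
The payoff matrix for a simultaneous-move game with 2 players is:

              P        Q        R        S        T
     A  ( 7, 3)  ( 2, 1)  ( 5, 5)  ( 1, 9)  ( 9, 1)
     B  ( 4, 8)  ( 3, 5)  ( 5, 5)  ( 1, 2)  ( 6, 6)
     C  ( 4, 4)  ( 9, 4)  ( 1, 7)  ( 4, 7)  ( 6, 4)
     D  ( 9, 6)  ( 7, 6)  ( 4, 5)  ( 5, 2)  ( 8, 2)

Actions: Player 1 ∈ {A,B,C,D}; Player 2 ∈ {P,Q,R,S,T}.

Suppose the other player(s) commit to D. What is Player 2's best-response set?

u_2(P vs D) = 6
u_2(Q vs D) = 6
u_2(R vs D) = 5
u_2(S vs D) = 2
u_2(T vs D) = 2
max payoff 6 at {P,Q}

BR_2 = {P,Q}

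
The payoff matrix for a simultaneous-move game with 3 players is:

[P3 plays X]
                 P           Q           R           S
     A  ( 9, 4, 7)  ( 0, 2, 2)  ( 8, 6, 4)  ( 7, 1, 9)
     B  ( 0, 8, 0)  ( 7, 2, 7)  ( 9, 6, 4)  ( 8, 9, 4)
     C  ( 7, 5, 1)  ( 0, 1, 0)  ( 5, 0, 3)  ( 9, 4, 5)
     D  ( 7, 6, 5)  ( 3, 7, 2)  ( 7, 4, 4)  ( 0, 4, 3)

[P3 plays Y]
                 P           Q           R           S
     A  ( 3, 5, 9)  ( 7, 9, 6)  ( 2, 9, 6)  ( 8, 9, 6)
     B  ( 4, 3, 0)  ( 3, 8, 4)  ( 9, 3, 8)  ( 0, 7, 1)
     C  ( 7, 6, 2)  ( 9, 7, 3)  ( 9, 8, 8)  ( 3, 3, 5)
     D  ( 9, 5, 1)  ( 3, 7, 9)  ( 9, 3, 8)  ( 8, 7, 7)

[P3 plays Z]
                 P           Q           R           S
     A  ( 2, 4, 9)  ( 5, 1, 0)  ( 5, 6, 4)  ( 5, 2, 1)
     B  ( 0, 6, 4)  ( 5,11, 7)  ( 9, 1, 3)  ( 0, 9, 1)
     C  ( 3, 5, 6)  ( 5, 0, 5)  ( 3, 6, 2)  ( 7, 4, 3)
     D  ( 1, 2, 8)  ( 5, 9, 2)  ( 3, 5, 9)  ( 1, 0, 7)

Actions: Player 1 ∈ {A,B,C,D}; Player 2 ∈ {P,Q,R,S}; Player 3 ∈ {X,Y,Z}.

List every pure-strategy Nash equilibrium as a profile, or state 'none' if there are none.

(A,P,X): not NE [P2→R gives 6>4; P3→Z gives 9>7]
(A,P,Y): not NE [P1→D gives 9>3; P2→S gives 9>5]
(A,P,Z): not NE [P1→C gives 3>2; P2→R gives 6>4]
(A,Q,X): not NE [P1→B gives 7>0; P2→R gives 6>2; P3→Y gives 6>2]
(A,Q,Y): not NE [P1→C gives 9>7]
(A,Q,Z): not NE [P2→R gives 6>1; P3→Y gives 6>0]
(A,R,X): not NE [P1→B gives 9>8; P3→Y gives 6>4]
(A,R,Y): not NE [P1→D gives 9>2]
(A,R,Z): not NE [P1→B gives 9>5; P3→Y gives 6>4]
(A,S,X): not NE [P1→C gives 9>7; P2→R gives 6>1]
(A,S,Y): not NE [P3→X gives 9>6]
(A,S,Z): not NE [P1→C gives 7>5; P2→R gives 6>2; P3→X gives 9>1]
(B,P,X): not NE [P1→A gives 9>0; P2→S gives 9>8; P3→Z gives 4>0]
(B,P,Y): not NE [P1→D gives 9>4; P2→Q gives 8>3; P3→Z gives 4>0]
(B,P,Z): not NE [P1→C gives 3>0; P2→Q gives 11>6]
(B,Q,X): not NE [P2→S gives 9>2]
(B,Q,Y): not NE [P1→C gives 9>3; P3→Z gives 7>4]
(B,Q,Z): NE
(B,R,X): not NE [P2→S gives 9>6; P3→Y gives 8>4]
(B,R,Y): not NE [P2→Q gives 8>3]
(B,R,Z): not NE [P2→Q gives 11>1; P3→Y gives 8>3]
(B,S,X): not NE [P1→C gives 9>8]
(B,S,Y): not NE [P1→D gives 8>0; P2→Q gives 8>7; P3→X gives 4>1]
(B,S,Z): not NE [P1→C gives 7>0; P2→Q gives 11>9; P3→X gives 4>1]
(C,P,X): not NE [P1→A gives 9>7; P3→Z gives 6>1]
(C,P,Y): not NE [P1→D gives 9>7; P2→R gives 8>6; P3→Z gives 6>2]
(C,P,Z): not NE [P2→R gives 6>5]
(C,Q,X): not NE [P1→B gives 7>0; P2→P gives 5>1; P3→Z gives 5>0]
(C,Q,Y): not NE [P2→R gives 8>7; P3→Z gives 5>3]
(C,Q,Z): not NE [P2→R gives 6>0]
(C,R,X): not NE [P1→B gives 9>5; P2→P gives 5>0; P3→Y gives 8>3]
(C,R,Y): NE
(C,R,Z): not NE [P1→B gives 9>3; P3→Y gives 8>2]
(C,S,X): not NE [P2→P gives 5>4]
(C,S,Y): not NE [P1→D gives 8>3; P2→R gives 8>3]
(C,S,Z): not NE [P2→R gives 6>4; P3→Y gives 5>3]
(D,P,X): not NE [P1→A gives 9>7; P2→Q gives 7>6; P3→Z gives 8>5]
(D,P,Y): not NE [P2→S gives 7>5; P3→Z gives 8>1]
(D,P,Z): not NE [P1→C gives 3>1; P2→Q gives 9>2]
(D,Q,X): not NE [P1→B gives 7>3; P3→Y gives 9>2]
(D,Q,Y): not NE [P1→C gives 9>3]
(D,Q,Z): not NE [P3→Y gives 9>2]
(D,R,X): not NE [P1→B gives 9>7; P2→Q gives 7>4; P3→Z gives 9>4]
(D,R,Y): not NE [P2→S gives 7>3; P3→Z gives 9>8]
(D,R,Z): not NE [P1→B gives 9>3; P2→Q gives 9>5]
(D,S,X): not NE [P1→C gives 9>0; P2→Q gives 7>4; P3→Z gives 7>3]
(D,S,Y): NE
(D,S,Z): not NE [P1→C gives 7>1; P2→Q gives 9>0]

NE set: (B,Q,Z), (C,R,Y), (D,S,Y)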